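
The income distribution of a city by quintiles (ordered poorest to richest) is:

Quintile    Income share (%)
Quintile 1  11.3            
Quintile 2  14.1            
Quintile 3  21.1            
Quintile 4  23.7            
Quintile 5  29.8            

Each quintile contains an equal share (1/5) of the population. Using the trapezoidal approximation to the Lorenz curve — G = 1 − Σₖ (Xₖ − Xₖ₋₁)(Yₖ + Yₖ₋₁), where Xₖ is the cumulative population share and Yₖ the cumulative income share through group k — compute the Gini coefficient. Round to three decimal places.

Cumulative income shares Yₖ: 0.1130, 0.2540, 0.4650, 0.7020, 1.0000
Σ (Xₖ−Xₖ₋₁)(Yₖ+Yₖ₋₁) = (1/5)(0.1130+0.0000) + (1/5)(0.2540+0.1130) + (1/5)(0.4650+0.2540) + (1/5)(0.7020+0.4650) + (1/5)(1.0000+0.7020)
  = 0.0226 + 0.0734 + 0.1438 + 0.2334 + 0.3404 = 0.8136
G = 1 − 0.8136 = 0.1864

0.186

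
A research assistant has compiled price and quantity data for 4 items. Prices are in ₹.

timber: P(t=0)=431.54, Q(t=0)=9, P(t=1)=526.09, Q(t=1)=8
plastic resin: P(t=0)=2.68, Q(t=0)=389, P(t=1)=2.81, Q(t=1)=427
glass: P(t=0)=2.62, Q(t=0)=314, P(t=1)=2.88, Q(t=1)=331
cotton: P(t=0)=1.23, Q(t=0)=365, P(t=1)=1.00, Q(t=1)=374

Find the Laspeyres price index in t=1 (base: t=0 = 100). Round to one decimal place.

Laspeyres price index uses base-period quantities as weights.
ΣP(t=1)·Q(t=0) = 526.09×9 + 2.81×389 + 2.88×314 + 1.00×365 = 4734.81 + 1093.09 + 904.32 + 365 = 7097.22
ΣP(t=0)·Q(t=0) = 431.54×9 + 2.68×389 + 2.62×314 + 1.23×365 = 3883.86 + 1042.52 + 822.68 + 448.95 = 6198.01
Index = 7097.22 / 6198.01 × 100 = 114.5080

114.5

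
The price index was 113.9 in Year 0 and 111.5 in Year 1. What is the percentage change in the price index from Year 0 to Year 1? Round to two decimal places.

-2.11%

Change = (111.5 − 113.9) / 113.9 × 100
       = -2.4 / 113.9 × 100 = -2.1071%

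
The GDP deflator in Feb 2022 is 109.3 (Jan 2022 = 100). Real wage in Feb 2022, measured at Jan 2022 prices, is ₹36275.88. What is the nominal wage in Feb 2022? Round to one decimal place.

Nominal = Real × (Index/100) = 36275.88 × (109.3/100)
        = 36275.88 × 1.093 = 39649.5368

39649.5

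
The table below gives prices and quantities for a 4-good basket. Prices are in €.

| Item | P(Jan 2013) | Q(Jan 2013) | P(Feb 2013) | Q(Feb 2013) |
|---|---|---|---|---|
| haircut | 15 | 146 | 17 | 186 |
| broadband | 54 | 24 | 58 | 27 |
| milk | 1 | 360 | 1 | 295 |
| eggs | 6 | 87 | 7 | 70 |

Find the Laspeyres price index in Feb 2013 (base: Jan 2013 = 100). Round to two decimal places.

110.87

Laspeyres price index uses base-period quantities as weights.
ΣP(Feb 2013)·Q(Jan 2013) = 17×146 + 58×24 + 1×360 + 7×87 = 2482 + 1392 + 360 + 609 = 4843
ΣP(Jan 2013)·Q(Jan 2013) = 15×146 + 54×24 + 1×360 + 6×87 = 2190 + 1296 + 360 + 522 = 4368
Index = 4843 / 4368 × 100 = 110.8745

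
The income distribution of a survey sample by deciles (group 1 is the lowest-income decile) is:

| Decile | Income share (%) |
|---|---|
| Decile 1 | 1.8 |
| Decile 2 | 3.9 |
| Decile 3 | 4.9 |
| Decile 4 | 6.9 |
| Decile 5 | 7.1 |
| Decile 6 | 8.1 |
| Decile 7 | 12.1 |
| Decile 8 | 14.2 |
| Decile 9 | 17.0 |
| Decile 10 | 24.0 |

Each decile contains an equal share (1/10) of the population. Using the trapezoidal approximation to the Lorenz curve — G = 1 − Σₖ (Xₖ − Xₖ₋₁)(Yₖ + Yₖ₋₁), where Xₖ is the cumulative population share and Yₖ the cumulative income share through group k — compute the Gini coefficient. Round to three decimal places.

Cumulative income shares Yₖ: 0.0180, 0.0570, 0.1060, 0.1750, 0.2460, 0.3270, 0.4480, 0.5900, 0.7600, 1.0000
Σ (Xₖ−Xₖ₋₁)(Yₖ+Yₖ₋₁) = (1/10)(0.0180+0.0000) + (1/10)(0.0570+0.0180) + (1/10)(0.1060+0.0570) + (1/10)(0.1750+0.1060) + (1/10)(0.2460+0.1750) + (1/10)(0.3270+0.2460) + (1/10)(0.4480+0.3270) + (1/10)(0.5900+0.4480) + (1/10)(0.7600+0.5900) + (1/10)(1.0000+0.7600)
  = 0.0018 + 0.0075 + 0.0163 + 0.0281 + 0.0421 + 0.0573 + 0.0775 + 0.1038 + 0.1350 + 0.1760 = 0.6454
G = 1 − 0.6454 = 0.3546

0.355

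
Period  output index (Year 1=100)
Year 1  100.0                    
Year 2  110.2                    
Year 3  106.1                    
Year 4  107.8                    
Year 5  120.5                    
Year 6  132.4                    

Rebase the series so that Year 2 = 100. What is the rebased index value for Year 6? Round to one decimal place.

Rebased(Year 6) = 132.4 / 110.2 × 100 = 120.1452

120.1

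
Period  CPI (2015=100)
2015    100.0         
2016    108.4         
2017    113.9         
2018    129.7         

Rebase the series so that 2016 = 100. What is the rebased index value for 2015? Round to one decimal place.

92.3

Rebased(2015) = 100.0 / 108.4 × 100 = 92.2509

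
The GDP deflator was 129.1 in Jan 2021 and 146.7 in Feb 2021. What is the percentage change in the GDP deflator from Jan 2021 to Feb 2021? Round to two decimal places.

Change = (146.7 − 129.1) / 129.1 × 100
       = 17.6 / 129.1 × 100 = 13.6328%

13.63%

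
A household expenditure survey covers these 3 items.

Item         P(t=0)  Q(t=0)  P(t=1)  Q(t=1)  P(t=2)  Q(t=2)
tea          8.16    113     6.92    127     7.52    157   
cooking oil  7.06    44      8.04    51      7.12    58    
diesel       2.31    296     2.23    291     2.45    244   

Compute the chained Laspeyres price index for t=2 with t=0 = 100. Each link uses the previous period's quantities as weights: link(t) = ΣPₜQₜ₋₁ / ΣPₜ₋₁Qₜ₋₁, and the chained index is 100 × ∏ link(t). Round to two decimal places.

Link t=0→t=1:
ΣP(t=1)Q(t=0) = 6.92×113 + 8.04×44 + 2.23×296 = 781.96 + 353.76 + 660.08 = 1795.8
ΣP(t=0)Q(t=0) = 8.16×113 + 7.06×44 + 2.31×296 = 922.08 + 310.64 + 683.76 = 1916.48
link = 1795.8/1916.48 = 0.937030
Link t=1→t=2:
ΣP(t=2)Q(t=1) = 7.52×127 + 7.12×51 + 2.45×291 = 955.04 + 363.12 + 712.95 = 2031.11
ΣP(t=1)Q(t=1) = 6.92×127 + 8.04×51 + 2.23×291 = 878.84 + 410.04 + 648.93 = 1937.81
link = 2031.11/1937.81 = 1.048147
Chained index = 100 × 0.937030 × 1.048147 = 98.2146

98.21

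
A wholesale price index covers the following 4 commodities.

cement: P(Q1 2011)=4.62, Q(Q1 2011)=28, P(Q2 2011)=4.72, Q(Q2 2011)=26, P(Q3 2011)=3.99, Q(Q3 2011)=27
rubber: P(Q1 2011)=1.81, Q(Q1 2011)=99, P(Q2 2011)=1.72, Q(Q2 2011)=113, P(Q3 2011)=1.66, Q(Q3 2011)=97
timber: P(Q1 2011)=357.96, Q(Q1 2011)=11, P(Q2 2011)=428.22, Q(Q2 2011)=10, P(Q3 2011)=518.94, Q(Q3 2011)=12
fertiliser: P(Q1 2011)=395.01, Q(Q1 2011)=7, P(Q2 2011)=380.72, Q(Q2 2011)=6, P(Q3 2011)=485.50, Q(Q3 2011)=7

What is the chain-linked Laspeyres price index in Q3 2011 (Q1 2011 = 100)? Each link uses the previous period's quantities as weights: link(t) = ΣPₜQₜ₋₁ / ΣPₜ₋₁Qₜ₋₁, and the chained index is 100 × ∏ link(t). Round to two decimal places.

Link Q1 2011→Q2 2011:
ΣP(Q2 2011)Q(Q1 2011) = 4.72×28 + 1.72×99 + 428.22×11 + 380.72×7 = 132.16 + 170.28 + 4710.42 + 2665.04 = 7677.9
ΣP(Q1 2011)Q(Q1 2011) = 4.62×28 + 1.81×99 + 357.96×11 + 395.01×7 = 129.36 + 179.19 + 3937.56 + 2765.07 = 7011.18
link = 7677.9/7011.18 = 1.095094
Link Q2 2011→Q3 2011:
ΣP(Q3 2011)Q(Q2 2011) = 3.99×26 + 1.66×113 + 518.94×10 + 485.50×6 = 103.74 + 187.58 + 5189.4 + 2913 = 8393.72
ΣP(Q2 2011)Q(Q2 2011) = 4.72×26 + 1.72×113 + 428.22×10 + 380.72×6 = 122.72 + 194.36 + 4282.2 + 2284.32 = 6883.6
link = 8393.72/6883.6 = 1.219379
Chained index = 100 × 1.095094 × 1.219379 = 133.5335

133.53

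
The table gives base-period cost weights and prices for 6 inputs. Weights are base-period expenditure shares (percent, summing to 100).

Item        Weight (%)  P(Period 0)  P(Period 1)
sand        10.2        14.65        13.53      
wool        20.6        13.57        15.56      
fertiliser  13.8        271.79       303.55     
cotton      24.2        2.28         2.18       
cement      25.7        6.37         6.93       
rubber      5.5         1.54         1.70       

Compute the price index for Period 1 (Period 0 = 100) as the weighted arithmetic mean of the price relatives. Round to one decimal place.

sand: 10.2 × (13.53/14.65) = 10.2 × 0.923549 = 9.4202
wool: 20.6 × (15.56/13.57) = 20.6 × 1.146647 = 23.6209
fertiliser: 13.8 × (303.55/271.79) = 13.8 × 1.116855 = 15.4126
cotton: 24.2 × (2.18/2.28) = 24.2 × 0.956140 = 23.1386
cement: 25.7 × (6.93/6.37) = 25.7 × 1.087912 = 27.9593
rubber: 5.5 × (1.70/1.54) = 5.5 × 1.103896 = 6.0714
Index = Σ wᵢ·(p₁ᵢ/p₀ᵢ) = 9.4202 + 23.6209 + 15.4126 + 23.1386 + 27.9593 + 6.0714 = 105.6231

105.6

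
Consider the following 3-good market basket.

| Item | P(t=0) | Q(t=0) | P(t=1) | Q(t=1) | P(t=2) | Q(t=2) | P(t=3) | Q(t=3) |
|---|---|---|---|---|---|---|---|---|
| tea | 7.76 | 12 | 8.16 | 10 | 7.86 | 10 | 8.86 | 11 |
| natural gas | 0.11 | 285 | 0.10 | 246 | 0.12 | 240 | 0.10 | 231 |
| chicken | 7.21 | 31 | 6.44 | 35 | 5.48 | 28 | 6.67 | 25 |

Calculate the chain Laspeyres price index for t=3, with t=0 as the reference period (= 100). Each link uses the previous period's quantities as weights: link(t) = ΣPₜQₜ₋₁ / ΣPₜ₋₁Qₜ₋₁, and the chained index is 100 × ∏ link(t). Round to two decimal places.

Link t=0→t=1:
ΣP(t=1)Q(t=0) = 8.16×12 + 0.10×285 + 6.44×31 = 97.92 + 28.5 + 199.64 = 326.06
ΣP(t=0)Q(t=0) = 7.76×12 + 0.11×285 + 7.21×31 = 93.12 + 31.35 + 223.51 = 347.98
link = 326.06/347.98 = 0.937008
Link t=1→t=2:
ΣP(t=2)Q(t=1) = 7.86×10 + 0.12×246 + 5.48×35 = 78.6 + 29.52 + 191.8 = 299.92
ΣP(t=1)Q(t=1) = 8.16×10 + 0.10×246 + 6.44×35 = 81.6 + 24.6 + 225.4 = 331.6
link = 299.92/331.6 = 0.904463
Link t=2→t=3:
ΣP(t=3)Q(t=2) = 8.86×10 + 0.10×240 + 6.67×28 = 88.6 + 24 + 186.76 = 299.36
ΣP(t=2)Q(t=2) = 7.86×10 + 0.12×240 + 5.48×28 = 78.6 + 28.8 + 153.44 = 260.84
link = 299.36/260.84 = 1.147677
Chained index = 100 × 0.937008 × 0.904463 × 1.147677 = 97.2644

97.26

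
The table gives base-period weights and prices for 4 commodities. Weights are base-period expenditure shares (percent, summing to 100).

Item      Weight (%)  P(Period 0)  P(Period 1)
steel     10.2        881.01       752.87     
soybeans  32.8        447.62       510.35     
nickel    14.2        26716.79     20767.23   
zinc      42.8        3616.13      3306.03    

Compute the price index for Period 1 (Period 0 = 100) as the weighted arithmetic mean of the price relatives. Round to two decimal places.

96.28

steel: 10.2 × (752.87/881.01) = 10.2 × 0.854553 = 8.7164
soybeans: 32.8 × (510.35/447.62) = 32.8 × 1.140141 = 37.3966
nickel: 14.2 × (20767.23/26716.79) = 14.2 × 0.777310 = 11.0378
zinc: 42.8 × (3306.03/3616.13) = 42.8 × 0.914245 = 39.1297
Index = Σ wᵢ·(p₁ᵢ/p₀ᵢ) = 8.7164 + 37.3966 + 11.0378 + 39.1297 = 96.2806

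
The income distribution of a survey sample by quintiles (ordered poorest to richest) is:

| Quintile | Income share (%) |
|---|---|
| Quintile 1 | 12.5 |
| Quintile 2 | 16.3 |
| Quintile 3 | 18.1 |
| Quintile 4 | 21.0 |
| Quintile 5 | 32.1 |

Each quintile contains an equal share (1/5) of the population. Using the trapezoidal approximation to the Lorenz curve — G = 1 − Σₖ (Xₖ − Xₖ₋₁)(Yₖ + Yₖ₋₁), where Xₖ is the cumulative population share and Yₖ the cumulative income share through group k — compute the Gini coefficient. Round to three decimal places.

Cumulative income shares Yₖ: 0.1250, 0.2880, 0.4690, 0.6790, 1.0000
Σ (Xₖ−Xₖ₋₁)(Yₖ+Yₖ₋₁) = (1/5)(0.1250+0.0000) + (1/5)(0.2880+0.1250) + (1/5)(0.4690+0.2880) + (1/5)(0.6790+0.4690) + (1/5)(1.0000+0.6790)
  = 0.0250 + 0.0826 + 0.1514 + 0.2296 + 0.3358 = 0.8244
G = 1 − 0.8244 = 0.1756

0.176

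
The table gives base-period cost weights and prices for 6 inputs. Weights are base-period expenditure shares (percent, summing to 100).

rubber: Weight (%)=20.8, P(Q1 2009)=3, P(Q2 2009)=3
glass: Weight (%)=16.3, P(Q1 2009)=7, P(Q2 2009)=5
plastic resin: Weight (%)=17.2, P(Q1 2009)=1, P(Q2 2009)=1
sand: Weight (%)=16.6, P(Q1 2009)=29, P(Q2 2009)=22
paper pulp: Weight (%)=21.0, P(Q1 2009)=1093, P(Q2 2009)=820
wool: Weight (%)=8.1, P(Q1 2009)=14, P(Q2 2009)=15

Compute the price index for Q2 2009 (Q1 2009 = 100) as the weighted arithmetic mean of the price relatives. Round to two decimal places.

rubber: 20.8 × (3/3) = 20.8 × 1.000000 = 20.8000
glass: 16.3 × (5/7) = 16.3 × 0.714286 = 11.6429
plastic resin: 17.2 × (1/1) = 17.2 × 1.000000 = 17.2000
sand: 16.6 × (22/29) = 16.6 × 0.758621 = 12.5931
paper pulp: 21.0 × (820/1093) = 21.0 × 0.750229 = 15.7548
wool: 8.1 × (15/14) = 8.1 × 1.071429 = 8.6786
Index = Σ wᵢ·(p₁ᵢ/p₀ᵢ) = 20.8000 + 11.6429 + 17.2000 + 12.5931 + 15.7548 + 8.6786 = 86.6693

86.67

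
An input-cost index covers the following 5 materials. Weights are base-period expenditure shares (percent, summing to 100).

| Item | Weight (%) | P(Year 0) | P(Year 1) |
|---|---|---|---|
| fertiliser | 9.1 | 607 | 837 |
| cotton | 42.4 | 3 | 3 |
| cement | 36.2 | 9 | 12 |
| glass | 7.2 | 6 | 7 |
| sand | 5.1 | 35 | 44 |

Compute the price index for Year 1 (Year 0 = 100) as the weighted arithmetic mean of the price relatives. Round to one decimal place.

118.0

fertiliser: 9.1 × (837/607) = 9.1 × 1.378913 = 12.5481
cotton: 42.4 × (3/3) = 42.4 × 1.000000 = 42.4000
cement: 36.2 × (12/9) = 36.2 × 1.333333 = 48.2667
glass: 7.2 × (7/6) = 7.2 × 1.166667 = 8.4000
sand: 5.1 × (44/35) = 5.1 × 1.257143 = 6.4114
Index = Σ wᵢ·(p₁ᵢ/p₀ᵢ) = 12.5481 + 42.4000 + 48.2667 + 8.4000 + 6.4114 = 118.0262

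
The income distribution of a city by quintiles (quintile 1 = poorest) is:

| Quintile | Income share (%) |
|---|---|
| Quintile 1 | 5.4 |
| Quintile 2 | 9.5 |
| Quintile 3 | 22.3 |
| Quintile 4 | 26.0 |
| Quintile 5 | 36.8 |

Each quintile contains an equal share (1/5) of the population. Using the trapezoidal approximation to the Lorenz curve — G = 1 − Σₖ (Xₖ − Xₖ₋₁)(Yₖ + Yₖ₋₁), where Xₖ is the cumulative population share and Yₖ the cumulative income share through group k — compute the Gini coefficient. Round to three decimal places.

0.317

Cumulative income shares Yₖ: 0.0540, 0.1490, 0.3720, 0.6320, 1.0000
Σ (Xₖ−Xₖ₋₁)(Yₖ+Yₖ₋₁) = (1/5)(0.0540+0.0000) + (1/5)(0.1490+0.0540) + (1/5)(0.3720+0.1490) + (1/5)(0.6320+0.3720) + (1/5)(1.0000+0.6320)
  = 0.0108 + 0.0406 + 0.1042 + 0.2008 + 0.3264 = 0.6828
G = 1 − 0.6828 = 0.3172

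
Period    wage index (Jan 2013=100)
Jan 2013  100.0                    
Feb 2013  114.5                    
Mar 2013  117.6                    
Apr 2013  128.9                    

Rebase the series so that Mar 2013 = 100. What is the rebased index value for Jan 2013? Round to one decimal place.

85.0

Rebased(Jan 2013) = 100.0 / 117.6 × 100 = 85.0340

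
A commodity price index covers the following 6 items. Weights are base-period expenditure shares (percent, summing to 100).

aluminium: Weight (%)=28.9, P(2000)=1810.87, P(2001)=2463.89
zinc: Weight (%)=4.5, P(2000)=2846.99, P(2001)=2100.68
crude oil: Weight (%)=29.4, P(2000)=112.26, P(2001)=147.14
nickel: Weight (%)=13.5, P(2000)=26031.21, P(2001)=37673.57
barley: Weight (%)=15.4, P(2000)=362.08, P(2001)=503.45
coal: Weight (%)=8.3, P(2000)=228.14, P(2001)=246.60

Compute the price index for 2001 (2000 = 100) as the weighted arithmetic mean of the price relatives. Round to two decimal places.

131.10

aluminium: 28.9 × (2463.89/1810.87) = 28.9 × 1.360611 = 39.3217
zinc: 4.5 × (2100.68/2846.99) = 4.5 × 0.737860 = 3.3204
crude oil: 29.4 × (147.14/112.26) = 29.4 × 1.310707 = 38.5348
nickel: 13.5 × (37673.57/26031.21) = 13.5 × 1.447246 = 19.5378
barley: 15.4 × (503.45/362.08) = 15.4 × 1.390439 = 21.4128
coal: 8.3 × (246.60/228.14) = 8.3 × 1.080915 = 8.9716
Index = Σ wᵢ·(p₁ᵢ/p₀ᵢ) = 39.3217 + 3.3204 + 38.5348 + 19.5378 + 21.4128 + 8.9716 = 131.0990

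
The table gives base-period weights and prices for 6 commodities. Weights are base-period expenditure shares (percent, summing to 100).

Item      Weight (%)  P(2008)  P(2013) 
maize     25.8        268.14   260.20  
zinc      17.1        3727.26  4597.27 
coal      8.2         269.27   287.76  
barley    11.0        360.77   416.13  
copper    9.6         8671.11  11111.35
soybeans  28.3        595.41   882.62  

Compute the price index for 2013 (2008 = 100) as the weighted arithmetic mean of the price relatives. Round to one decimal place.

121.8

maize: 25.8 × (260.20/268.14) = 25.8 × 0.970389 = 25.0360
zinc: 17.1 × (4597.27/3727.26) = 17.1 × 1.233418 = 21.0914
coal: 8.2 × (287.76/269.27) = 8.2 × 1.068667 = 8.7631
barley: 11.0 × (416.13/360.77) = 11.0 × 1.153450 = 12.6879
copper: 9.6 × (11111.35/8671.11) = 9.6 × 1.281422 = 12.3016
soybeans: 28.3 × (882.62/595.41) = 28.3 × 1.482373 = 41.9512
Index = Σ wᵢ·(p₁ᵢ/p₀ᵢ) = 25.0360 + 21.0914 + 8.7631 + 12.6879 + 12.3016 + 41.9512 = 121.8313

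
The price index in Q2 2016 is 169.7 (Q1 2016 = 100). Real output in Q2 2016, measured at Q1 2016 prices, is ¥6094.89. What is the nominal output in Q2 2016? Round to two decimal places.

10343.03

Nominal = Real × (Index/100) = 6094.89 × (169.7/100)
        = 6094.89 × 1.697 = 10343.0283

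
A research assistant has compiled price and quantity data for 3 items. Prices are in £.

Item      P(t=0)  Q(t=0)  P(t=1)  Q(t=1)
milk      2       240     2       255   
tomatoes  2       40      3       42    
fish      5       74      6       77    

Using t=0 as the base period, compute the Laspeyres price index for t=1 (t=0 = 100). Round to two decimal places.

Laspeyres price index uses base-period quantities as weights.
ΣP(t=1)·Q(t=0) = 2×240 + 3×40 + 6×74 = 480 + 120 + 444 = 1044
ΣP(t=0)·Q(t=0) = 2×240 + 2×40 + 5×74 = 480 + 80 + 370 = 930
Index = 1044 / 930 × 100 = 112.2581

112.26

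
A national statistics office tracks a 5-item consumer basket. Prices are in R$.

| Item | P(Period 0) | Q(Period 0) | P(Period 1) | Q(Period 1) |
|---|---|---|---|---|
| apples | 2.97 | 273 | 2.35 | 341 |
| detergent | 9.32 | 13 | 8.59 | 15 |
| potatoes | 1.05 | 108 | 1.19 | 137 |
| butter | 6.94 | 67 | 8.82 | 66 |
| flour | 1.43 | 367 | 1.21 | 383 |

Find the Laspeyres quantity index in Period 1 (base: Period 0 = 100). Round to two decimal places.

Laspeyres quantity index uses base-period prices as weights.
ΣP(Period 0)·Q(Period 1) = 2.97×341 + 9.32×15 + 1.05×137 + 6.94×66 + 1.43×383 = 1012.77 + 139.8 + 143.85 + 458.04 + 547.69 = 2302.15
ΣP(Period 0)·Q(Period 0) = 2.97×273 + 9.32×13 + 1.05×108 + 6.94×67 + 1.43×367 = 810.81 + 121.16 + 113.4 + 464.98 + 524.81 = 2035.16
Index = 2302.15 / 2035.16 × 100 = 113.1189

113.12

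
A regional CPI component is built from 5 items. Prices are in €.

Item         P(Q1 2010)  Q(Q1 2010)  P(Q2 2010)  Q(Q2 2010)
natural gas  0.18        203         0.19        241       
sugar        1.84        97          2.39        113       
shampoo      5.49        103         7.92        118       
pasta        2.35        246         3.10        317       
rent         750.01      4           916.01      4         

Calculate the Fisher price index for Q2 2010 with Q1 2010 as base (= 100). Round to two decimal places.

Laspeyres component (base-period weights):
ΣP(Q2 2010)Q(Q1 2010) = 0.19×203 + 2.39×97 + 7.92×103 + 3.10×246 + 916.01×4 = 38.57 + 231.83 + 815.76 + 762.6 + 3664.04 = 5512.8
ΣP(Q1 2010)Q(Q1 2010) = 0.18×203 + 1.84×97 + 5.49×103 + 2.35×246 + 750.01×4 = 36.54 + 178.48 + 565.47 + 578.1 + 3000.04 = 4358.63
L = 5512.8 / 4358.63 × 100 = 126.4801
Paasche component (current-period weights):
ΣP(Q2 2010)Q(Q2 2010) = 0.19×241 + 2.39×113 + 7.92×118 + 3.10×317 + 916.01×4 = 45.79 + 270.07 + 934.56 + 982.7 + 3664.04 = 5897.16
ΣP(Q1 2010)Q(Q2 2010) = 0.18×241 + 1.84×113 + 5.49×118 + 2.35×317 + 750.01×4 = 43.38 + 207.92 + 647.82 + 744.95 + 3000.04 = 4644.11
P = 5897.16 / 4644.11 × 100 = 126.9815
Fisher = √(L × P) = √(126.4801 × 126.9815) = 126.7306

126.73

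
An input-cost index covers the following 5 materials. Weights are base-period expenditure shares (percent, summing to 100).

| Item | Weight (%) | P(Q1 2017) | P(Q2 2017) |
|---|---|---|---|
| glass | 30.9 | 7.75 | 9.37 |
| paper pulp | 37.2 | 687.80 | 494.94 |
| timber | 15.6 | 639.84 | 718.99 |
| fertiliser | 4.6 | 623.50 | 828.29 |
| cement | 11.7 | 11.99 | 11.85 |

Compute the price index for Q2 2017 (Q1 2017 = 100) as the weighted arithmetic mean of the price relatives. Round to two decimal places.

99.33

glass: 30.9 × (9.37/7.75) = 30.9 × 1.209032 = 37.3591
paper pulp: 37.2 × (494.94/687.80) = 37.2 × 0.719599 = 26.7691
timber: 15.6 × (718.99/639.84) = 15.6 × 1.123703 = 17.5298
fertiliser: 4.6 × (828.29/623.50) = 4.6 × 1.328452 = 6.1109
cement: 11.7 × (11.85/11.99) = 11.7 × 0.988324 = 11.5634
Index = Σ wᵢ·(p₁ᵢ/p₀ᵢ) = 37.3591 + 26.7691 + 17.5298 + 6.1109 + 11.5634 = 99.3322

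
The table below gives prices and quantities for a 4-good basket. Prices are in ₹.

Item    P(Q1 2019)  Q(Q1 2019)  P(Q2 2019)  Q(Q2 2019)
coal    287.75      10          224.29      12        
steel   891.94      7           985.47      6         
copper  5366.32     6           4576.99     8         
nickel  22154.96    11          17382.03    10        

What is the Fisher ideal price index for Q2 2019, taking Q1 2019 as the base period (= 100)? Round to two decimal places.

Laspeyres component (base-period weights):
ΣP(Q2 2019)Q(Q1 2019) = 224.29×10 + 985.47×7 + 4576.99×6 + 17382.03×11 = 2242.9 + 6898.29 + 27461.94 + 191202.33 = 227805.46
ΣP(Q1 2019)Q(Q1 2019) = 287.75×10 + 891.94×7 + 5366.32×6 + 22154.96×11 = 2877.5 + 6243.58 + 32197.92 + 243704.56 = 285023.56
L = 227805.46 / 285023.56 × 100 = 79.9251
Paasche component (current-period weights):
ΣP(Q2 2019)Q(Q2 2019) = 224.29×12 + 985.47×6 + 4576.99×8 + 17382.03×10 = 2691.48 + 5912.82 + 36615.92 + 173820.3 = 219040.52
ΣP(Q1 2019)Q(Q2 2019) = 287.75×12 + 891.94×6 + 5366.32×8 + 22154.96×10 = 3453 + 5351.64 + 42930.56 + 221549.6 = 273284.8
P = 219040.52 / 273284.8 × 100 = 80.1510
Fisher = √(L × P) = √(79.9251 × 80.1510) = 80.0380

80.04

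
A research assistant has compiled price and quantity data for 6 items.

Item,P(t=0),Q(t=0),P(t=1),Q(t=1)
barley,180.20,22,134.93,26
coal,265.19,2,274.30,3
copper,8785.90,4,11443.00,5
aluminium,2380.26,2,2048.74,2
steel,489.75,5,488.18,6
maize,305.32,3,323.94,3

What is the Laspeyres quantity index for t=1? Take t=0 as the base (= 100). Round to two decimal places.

Laspeyres quantity index uses base-period prices as weights.
ΣP(t=0)·Q(t=1) = 180.20×26 + 265.19×3 + 8785.90×5 + 2380.26×2 + 489.75×6 + 305.32×3 = 4685.2 + 795.57 + 43929.5 + 4760.52 + 2938.5 + 915.96 = 58025.25
ΣP(t=0)·Q(t=0) = 180.20×22 + 265.19×2 + 8785.90×4 + 2380.26×2 + 489.75×5 + 305.32×3 = 3964.4 + 530.38 + 35143.6 + 4760.52 + 2448.75 + 915.96 = 47763.61
Index = 58025.25 / 47763.61 × 100 = 121.4842

121.48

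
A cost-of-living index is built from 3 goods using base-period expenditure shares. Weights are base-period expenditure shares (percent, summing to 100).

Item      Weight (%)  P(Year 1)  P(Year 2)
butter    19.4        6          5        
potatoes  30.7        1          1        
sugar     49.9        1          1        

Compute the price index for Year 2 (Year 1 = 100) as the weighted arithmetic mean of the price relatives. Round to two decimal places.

96.77

butter: 19.4 × (5/6) = 19.4 × 0.833333 = 16.1667
potatoes: 30.7 × (1/1) = 30.7 × 1.000000 = 30.7000
sugar: 49.9 × (1/1) = 49.9 × 1.000000 = 49.9000
Index = Σ wᵢ·(p₁ᵢ/p₀ᵢ) = 16.1667 + 30.7000 + 49.9000 = 96.7667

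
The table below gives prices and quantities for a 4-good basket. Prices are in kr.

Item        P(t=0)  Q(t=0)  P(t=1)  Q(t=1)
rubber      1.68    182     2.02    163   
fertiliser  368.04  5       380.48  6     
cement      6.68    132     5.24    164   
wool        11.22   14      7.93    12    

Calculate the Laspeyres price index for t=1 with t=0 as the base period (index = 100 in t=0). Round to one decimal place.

96.5

Laspeyres price index uses base-period quantities as weights.
ΣP(t=1)·Q(t=0) = 2.02×182 + 380.48×5 + 5.24×132 + 7.93×14 = 367.64 + 1902.4 + 691.68 + 111.02 = 3072.74
ΣP(t=0)·Q(t=0) = 1.68×182 + 368.04×5 + 6.68×132 + 11.22×14 = 305.76 + 1840.2 + 881.76 + 157.08 = 3184.8
Index = 3072.74 / 3184.8 × 100 = 96.4814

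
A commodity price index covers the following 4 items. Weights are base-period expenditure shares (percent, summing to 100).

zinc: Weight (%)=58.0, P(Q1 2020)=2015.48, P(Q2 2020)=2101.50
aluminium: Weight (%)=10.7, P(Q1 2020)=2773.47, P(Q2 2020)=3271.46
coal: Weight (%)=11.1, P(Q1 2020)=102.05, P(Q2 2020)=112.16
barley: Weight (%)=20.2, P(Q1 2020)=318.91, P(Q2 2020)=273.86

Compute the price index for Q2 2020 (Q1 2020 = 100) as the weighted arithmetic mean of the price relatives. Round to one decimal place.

zinc: 58.0 × (2101.50/2015.48) = 58.0 × 1.042680 = 60.4754
aluminium: 10.7 × (3271.46/2773.47) = 10.7 × 1.179555 = 12.6212
coal: 11.1 × (112.16/102.05) = 11.1 × 1.099069 = 12.1997
barley: 20.2 × (273.86/318.91) = 20.2 × 0.858738 = 17.3465
Index = Σ wᵢ·(p₁ᵢ/p₀ᵢ) = 60.4754 + 12.6212 + 12.1997 + 17.3465 = 102.6428

102.6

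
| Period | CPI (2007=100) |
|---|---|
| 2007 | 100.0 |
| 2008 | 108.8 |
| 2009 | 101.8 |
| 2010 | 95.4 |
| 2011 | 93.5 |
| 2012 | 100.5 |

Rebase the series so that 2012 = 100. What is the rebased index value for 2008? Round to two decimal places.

108.26

Rebased(2008) = 108.8 / 100.5 × 100 = 108.2587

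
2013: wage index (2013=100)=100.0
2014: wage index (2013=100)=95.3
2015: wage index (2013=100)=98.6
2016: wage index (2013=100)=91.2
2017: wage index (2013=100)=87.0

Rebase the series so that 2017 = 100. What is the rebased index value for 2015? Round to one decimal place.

113.3

Rebased(2015) = 98.6 / 87.0 × 100 = 113.3333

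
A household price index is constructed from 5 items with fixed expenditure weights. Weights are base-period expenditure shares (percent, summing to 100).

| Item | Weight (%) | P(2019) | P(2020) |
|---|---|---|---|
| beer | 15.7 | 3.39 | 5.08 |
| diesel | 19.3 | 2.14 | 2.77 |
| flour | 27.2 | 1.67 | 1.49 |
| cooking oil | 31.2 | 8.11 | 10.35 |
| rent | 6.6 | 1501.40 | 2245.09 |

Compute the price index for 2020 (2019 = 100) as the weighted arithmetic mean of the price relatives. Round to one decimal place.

122.5

beer: 15.7 × (5.08/3.39) = 15.7 × 1.498525 = 23.5268
diesel: 19.3 × (2.77/2.14) = 19.3 × 1.294393 = 24.9818
flour: 27.2 × (1.49/1.67) = 27.2 × 0.892216 = 24.2683
cooking oil: 31.2 × (10.35/8.11) = 31.2 × 1.276202 = 39.8175
rent: 6.6 × (2245.09/1501.40) = 6.6 × 1.495331 = 9.8692
Index = Σ wᵢ·(p₁ᵢ/p₀ᵢ) = 23.5268 + 24.9818 + 24.2683 + 39.8175 + 9.8692 = 122.4636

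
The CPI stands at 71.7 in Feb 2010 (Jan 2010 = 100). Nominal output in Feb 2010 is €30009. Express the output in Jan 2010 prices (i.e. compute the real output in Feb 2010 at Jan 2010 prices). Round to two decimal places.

Real = Nominal ÷ (Index/100) = 30009 ÷ (71.7/100)
     = 30009 ÷ 0.717 = 41853.5565

41853.56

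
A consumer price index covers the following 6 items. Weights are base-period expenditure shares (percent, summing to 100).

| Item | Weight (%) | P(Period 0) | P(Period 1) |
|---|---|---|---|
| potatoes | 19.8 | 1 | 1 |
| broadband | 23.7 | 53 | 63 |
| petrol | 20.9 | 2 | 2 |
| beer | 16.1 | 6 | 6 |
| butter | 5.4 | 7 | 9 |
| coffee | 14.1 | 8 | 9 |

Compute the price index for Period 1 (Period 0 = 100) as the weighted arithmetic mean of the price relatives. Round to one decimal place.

107.8

potatoes: 19.8 × (1/1) = 19.8 × 1.000000 = 19.8000
broadband: 23.7 × (63/53) = 23.7 × 1.188679 = 28.1717
petrol: 20.9 × (2/2) = 20.9 × 1.000000 = 20.9000
beer: 16.1 × (6/6) = 16.1 × 1.000000 = 16.1000
butter: 5.4 × (9/7) = 5.4 × 1.285714 = 6.9429
coffee: 14.1 × (9/8) = 14.1 × 1.125000 = 15.8625
Index = Σ wᵢ·(p₁ᵢ/p₀ᵢ) = 19.8000 + 28.1717 + 20.9000 + 16.1000 + 6.9429 + 15.8625 = 107.7771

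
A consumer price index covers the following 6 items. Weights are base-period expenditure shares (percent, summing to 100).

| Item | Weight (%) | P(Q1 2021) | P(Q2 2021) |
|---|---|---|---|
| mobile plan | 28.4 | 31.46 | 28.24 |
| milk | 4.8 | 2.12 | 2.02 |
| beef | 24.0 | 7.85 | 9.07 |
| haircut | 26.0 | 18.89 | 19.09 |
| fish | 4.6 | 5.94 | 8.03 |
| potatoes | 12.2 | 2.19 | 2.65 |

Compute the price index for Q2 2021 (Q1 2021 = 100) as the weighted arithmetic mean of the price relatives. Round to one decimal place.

mobile plan: 28.4 × (28.24/31.46) = 28.4 × 0.897648 = 25.4932
milk: 4.8 × (2.02/2.12) = 4.8 × 0.952830 = 4.5736
beef: 24.0 × (9.07/7.85) = 24.0 × 1.155414 = 27.7299
haircut: 26.0 × (19.09/18.89) = 26.0 × 1.010588 = 26.2753
fish: 4.6 × (8.03/5.94) = 4.6 × 1.351852 = 6.2185
potatoes: 12.2 × (2.65/2.19) = 12.2 × 1.210046 = 14.7626
Index = Σ wᵢ·(p₁ᵢ/p₀ᵢ) = 25.4932 + 4.5736 + 27.7299 + 26.2753 + 6.2185 + 14.7626 = 105.0531

105.1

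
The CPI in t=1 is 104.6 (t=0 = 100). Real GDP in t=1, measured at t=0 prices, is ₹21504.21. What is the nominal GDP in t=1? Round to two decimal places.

Nominal = Real × (Index/100) = 21504.21 × (104.6/100)
        = 21504.21 × 1.046 = 22493.4037

22493.40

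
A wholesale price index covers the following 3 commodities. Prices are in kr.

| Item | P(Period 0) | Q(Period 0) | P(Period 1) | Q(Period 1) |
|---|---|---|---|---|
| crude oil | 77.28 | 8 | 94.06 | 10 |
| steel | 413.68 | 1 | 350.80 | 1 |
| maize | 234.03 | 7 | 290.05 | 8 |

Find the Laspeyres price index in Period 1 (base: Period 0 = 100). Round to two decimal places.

117.36

Laspeyres price index uses base-period quantities as weights.
ΣP(Period 1)·Q(Period 0) = 94.06×8 + 350.80×1 + 290.05×7 = 752.48 + 350.8 + 2030.35 = 3133.63
ΣP(Period 0)·Q(Period 0) = 77.28×8 + 413.68×1 + 234.03×7 = 618.24 + 413.68 + 1638.21 = 2670.13
Index = 3133.63 / 2670.13 × 100 = 117.3587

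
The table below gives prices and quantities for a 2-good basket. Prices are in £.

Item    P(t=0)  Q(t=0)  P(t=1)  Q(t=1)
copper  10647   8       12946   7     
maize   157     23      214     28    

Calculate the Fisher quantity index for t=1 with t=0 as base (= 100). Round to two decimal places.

88.97

Laspeyres component (base-period weights):
ΣP(t=0)Q(t=1) = 10647×7 + 157×28 = 74529 + 4396 = 78925
ΣP(t=0)Q(t=0) = 10647×8 + 157×23 = 85176 + 3611 = 88787
L = 78925 / 88787 × 100 = 88.8925
Paasche component (current-period weights):
ΣP(t=1)Q(t=1) = 12946×7 + 214×28 = 90622 + 5992 = 96614
ΣP(t=1)Q(t=0) = 12946×8 + 214×23 = 103568 + 4922 = 108490
P = 96614 / 108490 × 100 = 89.0534
Fisher = √(L × P) = √(88.8925 × 89.0534) = 88.9729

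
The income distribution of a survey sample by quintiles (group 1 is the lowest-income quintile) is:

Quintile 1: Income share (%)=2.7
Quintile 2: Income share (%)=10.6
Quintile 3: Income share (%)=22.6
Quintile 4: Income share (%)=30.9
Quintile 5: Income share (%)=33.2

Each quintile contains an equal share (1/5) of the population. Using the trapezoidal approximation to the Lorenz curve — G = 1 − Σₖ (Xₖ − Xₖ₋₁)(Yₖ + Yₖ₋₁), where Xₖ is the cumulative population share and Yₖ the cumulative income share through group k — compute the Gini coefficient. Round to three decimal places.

0.325

Cumulative income shares Yₖ: 0.0270, 0.1330, 0.3590, 0.6680, 1.0000
Σ (Xₖ−Xₖ₋₁)(Yₖ+Yₖ₋₁) = (1/5)(0.0270+0.0000) + (1/5)(0.1330+0.0270) + (1/5)(0.3590+0.1330) + (1/5)(0.6680+0.3590) + (1/5)(1.0000+0.6680)
  = 0.0054 + 0.0320 + 0.0984 + 0.2054 + 0.3336 = 0.6748
G = 1 − 0.6748 = 0.3252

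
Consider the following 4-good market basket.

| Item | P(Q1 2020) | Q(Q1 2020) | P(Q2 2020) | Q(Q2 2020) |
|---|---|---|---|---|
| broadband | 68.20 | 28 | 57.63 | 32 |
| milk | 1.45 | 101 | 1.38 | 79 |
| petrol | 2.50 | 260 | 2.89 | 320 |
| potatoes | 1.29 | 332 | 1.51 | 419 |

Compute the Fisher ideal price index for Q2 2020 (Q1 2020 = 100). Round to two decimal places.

96.21

Laspeyres component (base-period weights):
ΣP(Q2 2020)Q(Q1 2020) = 57.63×28 + 1.38×101 + 2.89×260 + 1.51×332 = 1613.64 + 139.38 + 751.4 + 501.32 = 3005.74
ΣP(Q1 2020)Q(Q1 2020) = 68.20×28 + 1.45×101 + 2.50×260 + 1.29×332 = 1909.6 + 146.45 + 650 + 428.28 = 3134.33
L = 3005.74 / 3134.33 × 100 = 95.8974
Paasche component (current-period weights):
ΣP(Q2 2020)Q(Q2 2020) = 57.63×32 + 1.38×79 + 2.89×320 + 1.51×419 = 1844.16 + 109.02 + 924.8 + 632.69 = 3510.67
ΣP(Q1 2020)Q(Q2 2020) = 68.20×32 + 1.45×79 + 2.50×320 + 1.29×419 = 2182.4 + 114.55 + 800 + 540.51 = 3637.46
P = 3510.67 / 3637.46 × 100 = 96.5143
Fisher = √(L × P) = √(95.8974 × 96.5143) = 96.2054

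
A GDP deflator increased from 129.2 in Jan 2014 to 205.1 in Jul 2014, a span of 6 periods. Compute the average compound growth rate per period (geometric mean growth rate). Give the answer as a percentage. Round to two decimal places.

Growth factor = (205.1/129.2)^(1/6) = (1.587461)^(1/6) = 1.080067
Growth rate = 1.080067 − 1 = 0.080067 = 8.0067%

8.01%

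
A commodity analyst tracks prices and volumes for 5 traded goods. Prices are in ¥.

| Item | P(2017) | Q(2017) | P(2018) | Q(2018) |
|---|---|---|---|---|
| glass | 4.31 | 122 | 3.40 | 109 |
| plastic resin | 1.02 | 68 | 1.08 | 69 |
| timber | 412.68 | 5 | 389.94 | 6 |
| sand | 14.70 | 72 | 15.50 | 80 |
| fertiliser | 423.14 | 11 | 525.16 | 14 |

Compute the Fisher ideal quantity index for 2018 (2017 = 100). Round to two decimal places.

121.38

Laspeyres component (base-period weights):
ΣP(2017)Q(2018) = 4.31×109 + 1.02×69 + 412.68×6 + 14.70×80 + 423.14×14 = 469.79 + 70.38 + 2476.08 + 1176 + 5923.96 = 10116.21
ΣP(2017)Q(2017) = 4.31×122 + 1.02×68 + 412.68×5 + 14.70×72 + 423.14×11 = 525.82 + 69.36 + 2063.4 + 1058.4 + 4654.54 = 8371.52
L = 10116.21 / 8371.52 × 100 = 120.8408
Paasche component (current-period weights):
ΣP(2018)Q(2018) = 3.40×109 + 1.08×69 + 389.94×6 + 15.50×80 + 525.16×14 = 370.6 + 74.52 + 2339.64 + 1240 + 7352.24 = 11377
ΣP(2018)Q(2017) = 3.40×122 + 1.08×68 + 389.94×5 + 15.50×72 + 525.16×11 = 414.8 + 73.44 + 1949.7 + 1116 + 5776.76 = 9330.7
P = 11377 / 9330.7 × 100 = 121.9308
Fisher = √(L × P) = √(120.8408 × 121.9308) = 121.3846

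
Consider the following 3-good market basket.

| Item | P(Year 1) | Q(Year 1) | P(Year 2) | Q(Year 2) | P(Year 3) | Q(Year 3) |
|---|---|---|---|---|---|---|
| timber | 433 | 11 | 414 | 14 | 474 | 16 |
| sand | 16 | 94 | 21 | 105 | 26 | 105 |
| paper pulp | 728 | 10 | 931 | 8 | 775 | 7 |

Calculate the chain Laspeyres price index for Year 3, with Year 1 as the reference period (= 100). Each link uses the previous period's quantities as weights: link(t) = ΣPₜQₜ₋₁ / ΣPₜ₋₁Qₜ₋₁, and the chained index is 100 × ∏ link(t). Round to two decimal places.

117.80

Link Year 1→Year 2:
ΣP(Year 2)Q(Year 1) = 414×11 + 21×94 + 931×10 = 4554 + 1974 + 9310 = 15838
ΣP(Year 1)Q(Year 1) = 433×11 + 16×94 + 728×10 = 4763 + 1504 + 7280 = 13547
link = 15838/13547 = 1.169115
Link Year 2→Year 3:
ΣP(Year 3)Q(Year 2) = 474×14 + 26×105 + 775×8 = 6636 + 2730 + 6200 = 15566
ΣP(Year 2)Q(Year 2) = 414×14 + 21×105 + 931×8 = 5796 + 2205 + 7448 = 15449
link = 15566/15449 = 1.007573
Chained index = 100 × 1.169115 × 1.007573 = 117.7969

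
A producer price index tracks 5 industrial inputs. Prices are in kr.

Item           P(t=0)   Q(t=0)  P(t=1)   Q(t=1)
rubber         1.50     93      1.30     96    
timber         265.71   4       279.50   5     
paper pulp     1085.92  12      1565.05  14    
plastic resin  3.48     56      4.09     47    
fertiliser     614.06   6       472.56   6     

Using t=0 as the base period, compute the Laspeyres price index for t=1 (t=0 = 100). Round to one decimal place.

Laspeyres price index uses base-period quantities as weights.
ΣP(t=1)·Q(t=0) = 1.30×93 + 279.50×4 + 1565.05×12 + 4.09×56 + 472.56×6 = 120.9 + 1118 + 18780.6 + 229.04 + 2835.36 = 23083.9
ΣP(t=0)·Q(t=0) = 1.50×93 + 265.71×4 + 1085.92×12 + 3.48×56 + 614.06×6 = 139.5 + 1062.84 + 13031.04 + 194.88 + 3684.36 = 18112.62
Index = 23083.9 / 18112.62 × 100 = 127.4465

127.4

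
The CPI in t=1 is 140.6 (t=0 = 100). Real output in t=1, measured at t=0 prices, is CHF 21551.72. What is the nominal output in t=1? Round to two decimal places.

Nominal = Real × (Index/100) = 21551.72 × (140.6/100)
        = 21551.72 × 1.406 = 30301.7183

30301.72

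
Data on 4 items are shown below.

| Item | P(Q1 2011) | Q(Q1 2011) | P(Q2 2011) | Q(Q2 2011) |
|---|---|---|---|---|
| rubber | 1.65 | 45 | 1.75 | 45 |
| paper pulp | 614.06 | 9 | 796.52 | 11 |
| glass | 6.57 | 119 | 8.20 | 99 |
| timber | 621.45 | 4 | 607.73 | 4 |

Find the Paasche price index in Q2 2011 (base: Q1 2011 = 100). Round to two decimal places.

Paasche price index uses current-period quantities as weights.
ΣP(Q2 2011)·Q(Q2 2011) = 1.75×45 + 796.52×11 + 8.20×99 + 607.73×4 = 78.75 + 8761.72 + 811.8 + 2430.92 = 12083.19
ΣP(Q1 2011)·Q(Q2 2011) = 1.65×45 + 614.06×11 + 6.57×99 + 621.45×4 = 74.25 + 6754.66 + 650.43 + 2485.8 = 9965.14
Index = 12083.19 / 9965.14 × 100 = 121.2546

121.25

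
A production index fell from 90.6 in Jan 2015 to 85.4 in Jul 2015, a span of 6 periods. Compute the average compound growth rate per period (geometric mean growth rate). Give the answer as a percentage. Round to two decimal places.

-0.98%

Growth factor = (85.4/90.6)^(1/6) = (0.942605)^(1/6) = 0.990197
Growth rate = 0.990197 − 1 = -0.009803 = -0.9803%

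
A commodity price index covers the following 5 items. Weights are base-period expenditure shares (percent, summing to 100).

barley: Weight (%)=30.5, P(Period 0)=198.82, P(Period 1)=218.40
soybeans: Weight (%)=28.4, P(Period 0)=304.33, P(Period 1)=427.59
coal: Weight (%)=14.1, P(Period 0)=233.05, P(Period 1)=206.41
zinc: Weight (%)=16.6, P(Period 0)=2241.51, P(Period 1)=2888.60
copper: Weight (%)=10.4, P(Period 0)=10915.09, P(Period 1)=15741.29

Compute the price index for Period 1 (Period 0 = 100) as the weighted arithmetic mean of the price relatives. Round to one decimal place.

barley: 30.5 × (218.40/198.82) = 30.5 × 1.098481 = 33.5037
soybeans: 28.4 × (427.59/304.33) = 28.4 × 1.405021 = 39.9026
coal: 14.1 × (206.41/233.05) = 14.1 × 0.885690 = 12.4882
zinc: 16.6 × (2888.60/2241.51) = 16.6 × 1.288685 = 21.3922
copper: 10.4 × (15741.29/10915.09) = 10.4 × 1.442159 = 14.9984
Index = Σ wᵢ·(p₁ᵢ/p₀ᵢ) = 33.5037 + 39.9026 + 12.4882 + 21.3922 + 14.9984 = 122.2851

122.3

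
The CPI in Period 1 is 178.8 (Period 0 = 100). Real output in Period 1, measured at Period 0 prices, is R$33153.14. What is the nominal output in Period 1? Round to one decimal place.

59277.8

Nominal = Real × (Index/100) = 33153.14 × (178.8/100)
        = 33153.14 × 1.788 = 59277.8143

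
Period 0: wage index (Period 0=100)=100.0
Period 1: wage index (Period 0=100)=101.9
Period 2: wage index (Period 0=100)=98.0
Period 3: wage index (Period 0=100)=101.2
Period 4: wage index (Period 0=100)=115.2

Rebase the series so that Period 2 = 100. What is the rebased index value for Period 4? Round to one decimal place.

Rebased(Period 4) = 115.2 / 98.0 × 100 = 117.5510

117.6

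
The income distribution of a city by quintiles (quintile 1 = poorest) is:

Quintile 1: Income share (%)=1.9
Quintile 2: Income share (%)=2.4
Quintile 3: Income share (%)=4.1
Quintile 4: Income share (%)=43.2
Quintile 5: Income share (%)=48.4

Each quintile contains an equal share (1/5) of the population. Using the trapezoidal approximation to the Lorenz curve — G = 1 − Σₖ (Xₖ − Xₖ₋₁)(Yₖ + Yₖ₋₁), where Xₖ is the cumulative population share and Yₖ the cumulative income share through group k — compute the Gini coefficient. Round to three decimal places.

0.535

Cumulative income shares Yₖ: 0.0190, 0.0430, 0.0840, 0.5160, 1.0000
Σ (Xₖ−Xₖ₋₁)(Yₖ+Yₖ₋₁) = (1/5)(0.0190+0.0000) + (1/5)(0.0430+0.0190) + (1/5)(0.0840+0.0430) + (1/5)(0.5160+0.0840) + (1/5)(1.0000+0.5160)
  = 0.0038 + 0.0124 + 0.0254 + 0.1200 + 0.3032 = 0.4648
G = 1 − 0.4648 = 0.5352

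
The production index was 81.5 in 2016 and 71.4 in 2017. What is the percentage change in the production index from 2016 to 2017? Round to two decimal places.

-12.39%

Change = (71.4 − 81.5) / 81.5 × 100
       = -10.1 / 81.5 × 100 = -12.3926%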